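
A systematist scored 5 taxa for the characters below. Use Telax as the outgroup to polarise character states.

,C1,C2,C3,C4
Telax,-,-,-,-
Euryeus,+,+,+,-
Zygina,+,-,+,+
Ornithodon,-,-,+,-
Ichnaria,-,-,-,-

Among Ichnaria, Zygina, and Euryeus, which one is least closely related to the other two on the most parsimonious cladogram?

The outgroup has state '-' for every character, so '+' is the derived state throughout.
C1: derived state '+' in Euryeus and Zygina only — synapomorphy for {Euryeus, Zygina}.
C2 (derived state '+') is unique to Euryeus (autapomorphy; uninformative for grouping).
Only Euryeus, Ornithodon, and Zygina show the derived state '+' for C3, supporting them as a clade.
C4: derived state '+' in Zygina only — an autapomorphy, so it tells us nothing about relationships among taxa.
Most parsimonious ingroup topology: (((Euryeus,Zygina),Ornithodon),Ichnaria).
Zygina and Euryeus share a more recent common ancestor with each other than either does with Ichnaria, so Ichnaria is the least closely related of the three.

Ichnaria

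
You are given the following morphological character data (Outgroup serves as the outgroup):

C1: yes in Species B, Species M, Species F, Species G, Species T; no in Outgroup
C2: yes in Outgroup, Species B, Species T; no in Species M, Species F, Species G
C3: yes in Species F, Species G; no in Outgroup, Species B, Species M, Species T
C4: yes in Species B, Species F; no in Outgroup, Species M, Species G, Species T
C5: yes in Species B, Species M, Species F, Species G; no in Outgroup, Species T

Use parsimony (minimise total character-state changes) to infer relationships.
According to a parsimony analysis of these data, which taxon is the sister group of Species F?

Character polarity is set by the outgroup: the derived state is whichever differs from the outgroup's state, so for C2 the derived state is 'no', and for the remaining characters it is 'yes'.
All ingroup taxa share the derived state 'yes' for C1; it defines the ingroup but does not resolve relationships within it.
Only Species F, Species G, and Species M show the derived state 'no' for C2, supporting them as a clade.
C3 (derived state 'yes') is shared by Species F and Species G — a synapomorphy uniting that clade.
C4 (state 'yes') occurs in Species B and Species F but conflicts with the nesting implied by the other characters — most parsimoniously interpreted as homoplasy.
C5: derived state 'yes' in Species B, Species F, Species G, and Species M only — synapomorphy for {Species B, Species F, Species G, Species M}.
Most parsimonious ingroup topology: ((Species B,(Species M,(Species F,Species G))),Species T).
Species F and Species G form a cherry on this tree, so they are sister taxa.

Species G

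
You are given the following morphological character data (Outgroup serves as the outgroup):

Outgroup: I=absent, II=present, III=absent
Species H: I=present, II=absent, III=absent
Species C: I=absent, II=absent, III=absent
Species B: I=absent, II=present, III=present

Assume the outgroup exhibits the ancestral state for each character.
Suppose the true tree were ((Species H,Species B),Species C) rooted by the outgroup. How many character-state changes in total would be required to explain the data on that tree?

Map each character onto ((Species H,Species B),Species C) (rooted by Outgroup) and count the minimum state changes it requires (Fitch parsimony):
I: 1; II: 2; III: 1.
Total tree length = 4.

4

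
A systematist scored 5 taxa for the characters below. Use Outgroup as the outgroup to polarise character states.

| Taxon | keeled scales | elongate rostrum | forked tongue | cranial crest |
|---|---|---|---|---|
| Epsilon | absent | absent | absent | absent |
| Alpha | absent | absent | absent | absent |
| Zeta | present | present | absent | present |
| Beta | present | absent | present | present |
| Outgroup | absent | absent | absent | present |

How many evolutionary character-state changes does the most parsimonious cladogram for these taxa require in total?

4

Character polarity is set by the outgroup: the derived state is whichever differs from the outgroup's state, so for cranial crest the derived state is 'absent', and for the remaining characters it is 'present'.
keeled scales: derived state 'present' in Beta and Zeta only — synapomorphy for {Beta, Zeta}.
elongate rostrum (derived state 'present') is unique to Zeta (autapomorphy; uninformative for grouping).
forked tongue: derived state 'present' in Beta only — an autapomorphy, so it tells us nothing about relationships among taxa.
cranial crest (derived state 'absent') is shared by Alpha and Epsilon — a synapomorphy uniting that clade.
Most parsimonious ingroup topology: ((Alpha,Epsilon),(Beta,Zeta)).
Changes per character on this tree: keeled scales: 1; elongate rostrum: 1; forked tongue: 1; cranial crest: 1.
Total = 4.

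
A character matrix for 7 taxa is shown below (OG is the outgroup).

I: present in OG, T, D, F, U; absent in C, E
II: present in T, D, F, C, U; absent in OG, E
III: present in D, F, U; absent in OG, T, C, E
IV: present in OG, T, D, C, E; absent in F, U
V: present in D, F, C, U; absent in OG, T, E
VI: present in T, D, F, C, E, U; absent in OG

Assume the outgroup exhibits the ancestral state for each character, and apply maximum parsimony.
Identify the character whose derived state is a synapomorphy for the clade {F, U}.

Character polarity is set by the outgroup: the derived state is whichever differs from the outgroup's state, so for I, IV the derived state is 'absent', and for the remaining characters it is 'present'.
I (state 'absent') occurs in C and E but conflicts with the nesting implied by the other characters — most parsimoniously interpreted as homoplasy.
II (derived state 'present') is shared by C, D, F, T, and U — a synapomorphy uniting that clade.
Only D, F, and U show the derived state 'present' for III, supporting them as a clade.
IV: derived state 'absent' in F and U only — synapomorphy for {F, U}.
V (derived state 'present') is shared by C, D, F, and U — a synapomorphy uniting that clade.
VI (derived state 'present') is shared by all ingroup taxa — unites the whole ingroup.
Most parsimonious ingroup topology: ((T,((D,(F,U)),C)),E).
The clade {F, U} is supported by IV: its derived state 'absent' occurs in exactly those taxa and in no other taxon (including the outgroup).

IV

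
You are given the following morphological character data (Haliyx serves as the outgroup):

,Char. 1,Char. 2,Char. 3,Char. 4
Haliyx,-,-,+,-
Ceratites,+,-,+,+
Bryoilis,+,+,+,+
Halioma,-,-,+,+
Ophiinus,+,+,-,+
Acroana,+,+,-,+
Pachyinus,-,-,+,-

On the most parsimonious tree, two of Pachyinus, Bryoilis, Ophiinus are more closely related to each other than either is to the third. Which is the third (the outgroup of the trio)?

Character polarity is set by the outgroup: the derived state is whichever differs from the outgroup's state, so for Char. 3 the derived state is '-', and for the remaining characters it is '+'.
Char. 1 (derived state '+') is shared by Acroana, Bryoilis, Ceratites, and Ophiinus — a synapomorphy uniting that clade.
Only Acroana, Bryoilis, and Ophiinus show the derived state '+' for Char. 2, supporting them as a clade.
Only Acroana and Ophiinus show the derived state '-' for Char. 3, supporting them as a clade.
Only Acroana, Bryoilis, Ceratites, Halioma, and Ophiinus show the derived state '+' for Char. 4, supporting them as a clade.
Most parsimonious ingroup topology: (((Ceratites,(Bryoilis,(Ophiinus,Acroana))),Halioma),Pachyinus).
Ophiinus and Bryoilis share a more recent common ancestor with each other than either does with Pachyinus, so Pachyinus is the least closely related of the three.

Pachyinus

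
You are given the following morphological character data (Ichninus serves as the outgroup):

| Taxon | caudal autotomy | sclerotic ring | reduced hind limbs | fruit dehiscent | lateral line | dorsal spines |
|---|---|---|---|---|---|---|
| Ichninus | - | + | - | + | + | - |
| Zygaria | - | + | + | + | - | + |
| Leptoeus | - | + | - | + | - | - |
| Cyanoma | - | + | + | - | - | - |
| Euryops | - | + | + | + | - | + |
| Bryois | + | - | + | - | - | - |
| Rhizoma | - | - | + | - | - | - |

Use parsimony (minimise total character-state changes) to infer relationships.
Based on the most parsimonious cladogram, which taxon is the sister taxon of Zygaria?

Character polarity is set by the outgroup: the derived state is whichever differs from the outgroup's state, so for sclerotic ring, fruit dehiscent, lateral line the derived state is '-', and for the remaining characters it is '+'.
caudal autotomy (derived state '+') is unique to Bryois (autapomorphy; uninformative for grouping).
sclerotic ring: derived state '-' in Bryois and Rhizoma only — synapomorphy for {Bryois, Rhizoma}.
reduced hind limbs (derived state '+') is shared by Bryois, Cyanoma, Euryops, Rhizoma, and Zygaria — a synapomorphy uniting that clade.
fruit dehiscent: derived state '-' in Bryois, Cyanoma, and Rhizoma only — synapomorphy for {Bryois, Cyanoma, Rhizoma}.
lateral line (derived state '-') is shared by all ingroup taxa — unites the whole ingroup.
Only Euryops and Zygaria show the derived state '+' for dorsal spines, supporting them as a clade.
Most parsimonious ingroup topology: (((Zygaria,Euryops),(Cyanoma,(Bryois,Rhizoma))),Leptoeus).
Zygaria and Euryops form a cherry on this tree, so they are sister taxa.

Euryops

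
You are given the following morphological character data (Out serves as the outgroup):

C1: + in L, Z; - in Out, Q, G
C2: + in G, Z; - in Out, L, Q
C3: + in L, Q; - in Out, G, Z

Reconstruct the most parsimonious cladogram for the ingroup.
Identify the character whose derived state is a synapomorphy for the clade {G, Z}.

The outgroup has state '-' for every character, so '+' is the derived state throughout.
C1 groups L and Z, which is incompatible with the clades supported by the remaining characters; treating it as convergent (homoplasy) costs fewer steps than any alternative tree.
Only G and Z show the derived state '+' for C2, supporting them as a clade.
C3 (derived state '+') is shared by L and Q — a synapomorphy uniting that clade.
Most parsimonious ingroup topology: ((L,Q),(G,Z)).
The clade {G, Z} is supported by C2: its derived state '+' occurs in exactly those taxa and in no other taxon (including the outgroup).

C2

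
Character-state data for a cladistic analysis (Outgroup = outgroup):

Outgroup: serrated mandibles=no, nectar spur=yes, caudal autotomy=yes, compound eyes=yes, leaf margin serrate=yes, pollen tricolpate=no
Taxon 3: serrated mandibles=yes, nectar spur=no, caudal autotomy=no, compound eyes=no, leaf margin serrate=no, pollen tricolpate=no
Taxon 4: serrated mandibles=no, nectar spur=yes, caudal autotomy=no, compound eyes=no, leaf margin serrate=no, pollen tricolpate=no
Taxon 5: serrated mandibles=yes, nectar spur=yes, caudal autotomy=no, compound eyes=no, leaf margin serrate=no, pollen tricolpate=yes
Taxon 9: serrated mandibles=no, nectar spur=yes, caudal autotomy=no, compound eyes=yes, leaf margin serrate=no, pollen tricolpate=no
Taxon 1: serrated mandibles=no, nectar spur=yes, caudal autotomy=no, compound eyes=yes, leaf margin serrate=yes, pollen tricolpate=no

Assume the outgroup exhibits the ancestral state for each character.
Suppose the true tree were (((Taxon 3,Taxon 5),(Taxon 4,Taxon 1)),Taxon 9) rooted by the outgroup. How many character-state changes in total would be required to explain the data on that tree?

8

Map each character onto (((Taxon 3,Taxon 5),(Taxon 4,Taxon 1)),Taxon 9) (rooted by Outgroup) and count the minimum state changes it requires (Fitch parsimony):
serrated mandibles: 1; nectar spur: 1; caudal autotomy: 1; compound eyes: 2; leaf margin serrate: 2; pollen tricolpate: 1.
Total tree length = 8.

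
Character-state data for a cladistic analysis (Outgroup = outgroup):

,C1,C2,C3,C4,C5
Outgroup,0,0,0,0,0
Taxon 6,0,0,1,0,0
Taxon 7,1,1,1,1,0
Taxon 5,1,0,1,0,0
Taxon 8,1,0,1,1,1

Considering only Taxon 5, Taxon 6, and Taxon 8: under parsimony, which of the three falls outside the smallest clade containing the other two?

Taxon 6

The outgroup has state '0' for every character, so '1' is the derived state throughout.
C1 (derived state '1') is shared by Taxon 5, Taxon 7, and Taxon 8 — a synapomorphy uniting that clade.
C2 (derived state '1') is unique to Taxon 7 (autapomorphy; uninformative for grouping).
All ingroup taxa share the derived state '1' for C3; it defines the ingroup but does not resolve relationships within it.
Only Taxon 7 and Taxon 8 show the derived state '1' for C4, supporting them as a clade.
C5: derived state '1' in Taxon 8 only — an autapomorphy, so it tells us nothing about relationships among taxa.
Most parsimonious ingroup topology: (Taxon 6,((Taxon 7,Taxon 8),Taxon 5)).
Taxon 5 and Taxon 8 share a more recent common ancestor with each other than either does with Taxon 6, so Taxon 6 is the least closely related of the three.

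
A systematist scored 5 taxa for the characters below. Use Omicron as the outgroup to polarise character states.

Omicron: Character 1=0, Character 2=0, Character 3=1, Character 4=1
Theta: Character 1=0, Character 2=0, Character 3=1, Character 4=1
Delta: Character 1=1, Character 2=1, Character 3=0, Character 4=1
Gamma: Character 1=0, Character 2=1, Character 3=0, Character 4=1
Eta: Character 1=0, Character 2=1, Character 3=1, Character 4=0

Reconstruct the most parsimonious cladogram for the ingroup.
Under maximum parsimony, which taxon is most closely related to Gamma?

Character polarity is set by the outgroup: the derived state is whichever differs from the outgroup's state, so for Character 3, Character 4 the derived state is '0', and for the remaining characters it is '1'.
Character 1 (derived state '1') is unique to Delta (autapomorphy; uninformative for grouping).
Character 2: derived state '1' in Delta, Eta, and Gamma only — synapomorphy for {Delta, Eta, Gamma}.
Only Delta and Gamma show the derived state '0' for Character 3, supporting them as a clade.
Character 4: derived state '0' in Eta only — an autapomorphy, so it tells us nothing about relationships among taxa.
Most parsimonious ingroup topology: (Theta,((Delta,Gamma),Eta)).
Gamma and Delta form a cherry on this tree, so they are sister taxa.

Delta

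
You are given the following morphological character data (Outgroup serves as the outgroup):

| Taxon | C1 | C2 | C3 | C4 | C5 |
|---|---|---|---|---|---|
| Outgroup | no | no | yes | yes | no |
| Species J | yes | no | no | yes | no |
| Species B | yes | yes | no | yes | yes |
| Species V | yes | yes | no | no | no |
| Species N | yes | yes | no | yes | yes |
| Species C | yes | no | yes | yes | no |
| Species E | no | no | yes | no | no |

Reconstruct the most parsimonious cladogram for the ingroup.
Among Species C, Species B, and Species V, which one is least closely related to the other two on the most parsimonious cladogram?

Species C

Character polarity is set by the outgroup: the derived state is whichever differs from the outgroup's state, so for C3, C4 the derived state is 'no', and for the remaining characters it is 'yes'.
C1: derived state 'yes' in Species B, Species C, Species J, Species N, and Species V only — synapomorphy for {Species B, Species C, Species J, Species N, Species V}.
C2: derived state 'yes' in Species B, Species N, and Species V only — synapomorphy for {Species B, Species N, Species V}.
C3 (derived state 'no') is shared by Species B, Species J, Species N, and Species V — a synapomorphy uniting that clade.
C4 (state 'no') occurs in Species E and Species V but conflicts with the nesting implied by the other characters — most parsimoniously interpreted as homoplasy.
C5 (derived state 'yes') is shared by Species B and Species N — a synapomorphy uniting that clade.
Most parsimonious ingroup topology: (((Species J,((Species B,Species N),Species V)),Species C),Species E).
Species B and Species V share a more recent common ancestor with each other than either does with Species C, so Species C is the least closely related of the three.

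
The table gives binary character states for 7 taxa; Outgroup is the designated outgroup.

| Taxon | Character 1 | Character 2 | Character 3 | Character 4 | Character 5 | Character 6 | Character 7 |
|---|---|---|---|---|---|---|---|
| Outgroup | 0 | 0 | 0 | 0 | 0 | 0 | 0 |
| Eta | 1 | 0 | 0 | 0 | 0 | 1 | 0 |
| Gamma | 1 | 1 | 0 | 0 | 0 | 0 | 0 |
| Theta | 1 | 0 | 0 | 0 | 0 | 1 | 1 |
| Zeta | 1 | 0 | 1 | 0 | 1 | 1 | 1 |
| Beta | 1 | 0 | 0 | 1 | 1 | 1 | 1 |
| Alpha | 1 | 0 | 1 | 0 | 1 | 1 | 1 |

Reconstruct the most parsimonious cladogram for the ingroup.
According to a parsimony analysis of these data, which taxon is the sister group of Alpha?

Zeta

The outgroup has state '0' for every character, so '1' is the derived state throughout.
All ingroup taxa share the derived state '1' for Character 1; it defines the ingroup but does not resolve relationships within it.
Character 2 (derived state '1') is unique to Gamma (autapomorphy; uninformative for grouping).
Character 3 (derived state '1') is shared by Alpha and Zeta — a synapomorphy uniting that clade.
Character 4: derived state '1' in Beta only — an autapomorphy, so it tells us nothing about relationships among taxa.
Character 5: derived state '1' in Alpha, Beta, and Zeta only — synapomorphy for {Alpha, Beta, Zeta}.
Character 6 (derived state '1') is shared by Alpha, Beta, Eta, Theta, and Zeta — a synapomorphy uniting that clade.
Only Alpha, Beta, Theta, and Zeta show the derived state '1' for Character 7, supporting them as a clade.
Most parsimonious ingroup topology: ((Eta,(Theta,((Zeta,Alpha),Beta))),Gamma).
Alpha and Zeta form a cherry on this tree, so they are sister taxa.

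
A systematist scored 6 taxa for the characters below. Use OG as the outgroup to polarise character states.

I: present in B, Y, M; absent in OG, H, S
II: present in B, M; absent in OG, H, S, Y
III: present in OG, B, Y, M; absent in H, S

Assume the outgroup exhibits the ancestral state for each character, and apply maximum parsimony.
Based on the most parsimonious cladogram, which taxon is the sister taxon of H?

Character polarity is set by the outgroup: the derived state is whichever differs from the outgroup's state, so for III the derived state is 'absent', and for the remaining characters it is 'present'.
I: derived state 'present' in B, M, and Y only — synapomorphy for {B, M, Y}.
II (derived state 'present') is shared by B and M — a synapomorphy uniting that clade.
III: derived state 'absent' in H and S only — synapomorphy for {H, S}.
Most parsimonious ingroup topology: ((H,S),((B,M),Y)).
H and S form a cherry on this tree, so they are sister taxa.

S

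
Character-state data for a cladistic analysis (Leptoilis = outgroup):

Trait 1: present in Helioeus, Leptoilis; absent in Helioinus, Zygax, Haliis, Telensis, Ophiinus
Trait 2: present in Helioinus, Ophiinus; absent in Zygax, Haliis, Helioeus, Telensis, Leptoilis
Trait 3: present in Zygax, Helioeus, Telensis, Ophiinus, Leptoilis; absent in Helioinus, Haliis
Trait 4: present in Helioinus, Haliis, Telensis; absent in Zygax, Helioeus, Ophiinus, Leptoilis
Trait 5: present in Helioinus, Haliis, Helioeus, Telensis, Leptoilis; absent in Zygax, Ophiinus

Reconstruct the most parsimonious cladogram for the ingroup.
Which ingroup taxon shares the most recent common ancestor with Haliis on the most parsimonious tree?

Character polarity is set by the outgroup: the derived state is whichever differs from the outgroup's state, so for Trait 1, Trait 3, Trait 5 the derived state is 'absent', and for the remaining characters it is 'present'.
Trait 1 (derived state 'absent') is shared by Haliis, Helioinus, Ophiinus, Telensis, and Zygax — a synapomorphy uniting that clade.
Trait 2 groups Helioinus and Ophiinus, which is incompatible with the clades supported by the remaining characters; treating it as convergent (homoplasy) costs fewer steps than any alternative tree.
Trait 3: derived state 'absent' in Haliis and Helioinus only — synapomorphy for {Haliis, Helioinus}.
Trait 4: derived state 'present' in Haliis, Helioinus, and Telensis only — synapomorphy for {Haliis, Helioinus, Telensis}.
Trait 5 (derived state 'absent') is shared by Ophiinus and Zygax — a synapomorphy uniting that clade.
Most parsimonious ingroup topology: ((((Helioinus,Haliis),Telensis),(Zygax,Ophiinus)),Helioeus).
Haliis and Helioinus form a cherry on this tree, so they are sister taxa.

Helioinus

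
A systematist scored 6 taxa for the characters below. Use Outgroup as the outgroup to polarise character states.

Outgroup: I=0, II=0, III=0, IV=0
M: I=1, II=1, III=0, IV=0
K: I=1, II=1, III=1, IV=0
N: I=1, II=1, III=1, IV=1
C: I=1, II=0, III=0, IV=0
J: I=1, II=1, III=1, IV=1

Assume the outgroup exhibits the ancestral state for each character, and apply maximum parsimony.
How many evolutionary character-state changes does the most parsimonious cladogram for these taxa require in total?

The outgroup has state '0' for every character, so '1' is the derived state throughout.
I (derived state '1') is shared by all ingroup taxa — unites the whole ingroup.
II (derived state '1') is shared by J, K, M, and N — a synapomorphy uniting that clade.
III (derived state '1') is shared by J, K, and N — a synapomorphy uniting that clade.
IV: derived state '1' in J and N only — synapomorphy for {J, N}.
Most parsimonious ingroup topology: ((M,(K,(N,J))),C).
Changes per character on this tree: I: 1; II: 1; III: 1; IV: 1.
Total = 4.

4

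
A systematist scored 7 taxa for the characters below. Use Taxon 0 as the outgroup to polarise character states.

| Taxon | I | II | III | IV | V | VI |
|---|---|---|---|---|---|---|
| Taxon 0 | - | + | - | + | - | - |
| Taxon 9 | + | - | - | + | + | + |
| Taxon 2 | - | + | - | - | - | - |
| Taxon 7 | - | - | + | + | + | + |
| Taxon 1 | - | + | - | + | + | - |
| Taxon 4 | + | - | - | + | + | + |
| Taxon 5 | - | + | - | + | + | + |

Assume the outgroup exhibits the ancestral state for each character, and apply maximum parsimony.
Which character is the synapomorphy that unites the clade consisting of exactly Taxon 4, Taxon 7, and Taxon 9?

II

Character polarity is set by the outgroup: the derived state is whichever differs from the outgroup's state, so for II, IV the derived state is '-', and for the remaining characters it is '+'.
I: derived state '+' in Taxon 4 and Taxon 9 only — synapomorphy for {Taxon 4, Taxon 9}.
II (derived state '-') is shared by Taxon 4, Taxon 7, and Taxon 9 — a synapomorphy uniting that clade.
III: derived state '+' in Taxon 7 only — an autapomorphy, so it tells us nothing about relationships among taxa.
IV (derived state '-') is unique to Taxon 2 (autapomorphy; uninformative for grouping).
V (derived state '+') is shared by Taxon 1, Taxon 4, Taxon 5, Taxon 7, and Taxon 9 — a synapomorphy uniting that clade.
VI (derived state '+') is shared by Taxon 4, Taxon 5, Taxon 7, and Taxon 9 — a synapomorphy uniting that clade.
Most parsimonious ingroup topology: (((((Taxon 9,Taxon 4),Taxon 7),Taxon 5),Taxon 1),Taxon 2).
The clade {Taxon 4, Taxon 7, Taxon 9} is supported by II: its derived state '-' occurs in exactly those taxa and in no other taxon (including the outgroup).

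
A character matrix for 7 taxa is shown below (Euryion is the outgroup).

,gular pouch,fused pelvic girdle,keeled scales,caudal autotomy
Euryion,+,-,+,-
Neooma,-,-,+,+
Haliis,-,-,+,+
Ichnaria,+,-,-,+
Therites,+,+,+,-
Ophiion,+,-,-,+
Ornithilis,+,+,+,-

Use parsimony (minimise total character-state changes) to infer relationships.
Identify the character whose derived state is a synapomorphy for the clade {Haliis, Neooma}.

gular pouch

Character polarity is set by the outgroup: the derived state is whichever differs from the outgroup's state, so for gular pouch, keeled scales the derived state is '-', and for the remaining characters it is '+'.
gular pouch: derived state '-' in Haliis and Neooma only — synapomorphy for {Haliis, Neooma}.
fused pelvic girdle: derived state '+' in Ornithilis and Therites only — synapomorphy for {Ornithilis, Therites}.
Only Ichnaria and Ophiion show the derived state '-' for keeled scales, supporting them as a clade.
Only Haliis, Ichnaria, Neooma, and Ophiion show the derived state '+' for caudal autotomy, supporting them as a clade.
Most parsimonious ingroup topology: (((Neooma,Haliis),(Ichnaria,Ophiion)),(Therites,Ornithilis)).
The clade {Haliis, Neooma} is supported by gular pouch: its derived state '-' occurs in exactly those taxa and in no other taxon (including the outgroup).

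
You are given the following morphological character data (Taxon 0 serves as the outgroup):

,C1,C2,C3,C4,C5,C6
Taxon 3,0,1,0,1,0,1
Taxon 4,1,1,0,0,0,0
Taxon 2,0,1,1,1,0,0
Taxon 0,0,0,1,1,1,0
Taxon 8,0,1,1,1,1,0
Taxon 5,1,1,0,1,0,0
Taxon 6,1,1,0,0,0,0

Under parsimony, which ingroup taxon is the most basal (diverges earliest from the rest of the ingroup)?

Character polarity is set by the outgroup: the derived state is whichever differs from the outgroup's state, so for C3, C4, C5 the derived state is '0', and for the remaining characters it is '1'.
C1 (derived state '1') is shared by Taxon 4, Taxon 5, and Taxon 6 — a synapomorphy uniting that clade.
All ingroup taxa share the derived state '1' for C2; it defines the ingroup but does not resolve relationships within it.
C3: derived state '0' in Taxon 3, Taxon 4, Taxon 5, and Taxon 6 only — synapomorphy for {Taxon 3, Taxon 4, Taxon 5, Taxon 6}.
C4: derived state '0' in Taxon 4 and Taxon 6 only — synapomorphy for {Taxon 4, Taxon 6}.
Only Taxon 2, Taxon 3, Taxon 4, Taxon 5, and Taxon 6 show the derived state '0' for C5, supporting them as a clade.
C6: derived state '1' in Taxon 3 only — an autapomorphy, so it tells us nothing about relationships among taxa.
Most parsimonious ingroup topology: (((((Taxon 6,Taxon 4),Taxon 5),Taxon 3),Taxon 2),Taxon 8).
Taxon 8 is sister to the clade containing all other ingroup taxa, so it is the earliest-diverging (most basal) ingroup lineage.

Taxon 8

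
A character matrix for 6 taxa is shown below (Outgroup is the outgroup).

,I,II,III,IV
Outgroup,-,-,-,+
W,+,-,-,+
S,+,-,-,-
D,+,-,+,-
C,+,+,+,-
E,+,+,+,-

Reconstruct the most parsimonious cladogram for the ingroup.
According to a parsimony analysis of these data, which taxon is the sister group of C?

Character polarity is set by the outgroup: the derived state is whichever differs from the outgroup's state, so for IV the derived state is '-', and for the remaining characters it is '+'.
All ingroup taxa share the derived state '+' for I; it defines the ingroup but does not resolve relationships within it.
Only C and E show the derived state '+' for II, supporting them as a clade.
III: derived state '+' in C, D, and E only — synapomorphy for {C, D, E}.
Only C, D, E, and S show the derived state '-' for IV, supporting them as a clade.
Most parsimonious ingroup topology: (W,(S,(D,(C,E)))).
C and E form a cherry on this tree, so they are sister taxa.

E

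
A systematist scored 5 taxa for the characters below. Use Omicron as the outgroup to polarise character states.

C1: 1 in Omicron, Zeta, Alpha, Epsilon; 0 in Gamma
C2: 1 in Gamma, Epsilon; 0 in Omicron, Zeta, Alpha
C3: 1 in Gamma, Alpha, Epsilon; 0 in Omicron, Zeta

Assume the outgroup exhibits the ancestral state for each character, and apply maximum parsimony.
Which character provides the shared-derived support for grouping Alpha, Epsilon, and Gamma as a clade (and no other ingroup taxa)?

C3

Character polarity is set by the outgroup: the derived state is whichever differs from the outgroup's state, so for C1 the derived state is '0', and for the remaining characters it is '1'.
C1: derived state '0' in Gamma only — an autapomorphy, so it tells us nothing about relationships among taxa.
C2: derived state '1' in Epsilon and Gamma only — synapomorphy for {Epsilon, Gamma}.
C3 (derived state '1') is shared by Alpha, Epsilon, and Gamma — a synapomorphy uniting that clade.
Most parsimonious ingroup topology: (Zeta,((Gamma,Epsilon),Alpha)).
The clade {Alpha, Epsilon, Gamma} is supported by C3: its derived state '1' occurs in exactly those taxa and in no other taxon (including the outgroup).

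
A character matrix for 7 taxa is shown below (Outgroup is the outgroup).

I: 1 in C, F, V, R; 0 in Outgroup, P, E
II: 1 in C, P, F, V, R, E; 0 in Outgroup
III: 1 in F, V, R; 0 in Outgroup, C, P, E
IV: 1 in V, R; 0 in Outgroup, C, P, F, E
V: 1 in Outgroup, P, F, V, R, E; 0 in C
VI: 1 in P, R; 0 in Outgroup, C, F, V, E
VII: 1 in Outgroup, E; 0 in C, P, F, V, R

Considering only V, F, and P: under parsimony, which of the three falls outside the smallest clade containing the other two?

Character polarity is set by the outgroup: the derived state is whichever differs from the outgroup's state, so for V, VII the derived state is '0', and for the remaining characters it is '1'.
I: derived state '1' in C, F, R, and V only — synapomorphy for {C, F, R, V}.
All ingroup taxa share the derived state '1' for II; it defines the ingroup but does not resolve relationships within it.
III (derived state '1') is shared by F, R, and V — a synapomorphy uniting that clade.
IV (derived state '1') is shared by R and V — a synapomorphy uniting that clade.
V (derived state '0') is unique to C (autapomorphy; uninformative for grouping).
VI groups P and R, which is incompatible with the clades supported by the remaining characters; treating it as convergent (homoplasy) costs fewer steps than any alternative tree.
VII: derived state '0' in C, F, P, R, and V only — synapomorphy for {C, F, P, R, V}.
Most parsimonious ingroup topology: (((C,(F,(V,R))),P),E).
F and V share a more recent common ancestor with each other than either does with P, so P is the least closely related of the three.

P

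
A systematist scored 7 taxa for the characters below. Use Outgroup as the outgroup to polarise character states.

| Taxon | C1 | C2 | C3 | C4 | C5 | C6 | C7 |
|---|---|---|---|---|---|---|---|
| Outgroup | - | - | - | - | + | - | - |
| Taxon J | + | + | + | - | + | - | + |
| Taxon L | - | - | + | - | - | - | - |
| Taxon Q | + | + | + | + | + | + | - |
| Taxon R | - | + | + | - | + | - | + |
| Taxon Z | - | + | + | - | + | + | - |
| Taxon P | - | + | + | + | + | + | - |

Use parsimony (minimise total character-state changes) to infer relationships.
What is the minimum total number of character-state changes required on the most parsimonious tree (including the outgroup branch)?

Character polarity is set by the outgroup: the derived state is whichever differs from the outgroup's state, so for C5 the derived state is '-', and for the remaining characters it is '+'.
C1 groups Taxon J and Taxon Q, which is incompatible with the clades supported by the remaining characters; treating it as convergent (homoplasy) costs fewer steps than any alternative tree.
C2: derived state '+' in Taxon J, Taxon P, Taxon Q, Taxon R, and Taxon Z only — synapomorphy for {Taxon J, Taxon P, Taxon Q, Taxon R, Taxon Z}.
C3 (derived state '+') is shared by all ingroup taxa — unites the whole ingroup.
C4: derived state '+' in Taxon P and Taxon Q only — synapomorphy for {Taxon P, Taxon Q}.
C5 (derived state '-') is unique to Taxon L (autapomorphy; uninformative for grouping).
Only Taxon P, Taxon Q, and Taxon Z show the derived state '+' for C6, supporting them as a clade.
C7: derived state '+' in Taxon J and Taxon R only — synapomorphy for {Taxon J, Taxon R}.
Most parsimonious ingroup topology: (((Taxon J,Taxon R),((Taxon Q,Taxon P),Taxon Z)),Taxon L).
Changes per character on this tree: C1: 2; C2: 1; C3: 1; C4: 1; C5: 1; C6: 1; C7: 1.
Total = 8.

8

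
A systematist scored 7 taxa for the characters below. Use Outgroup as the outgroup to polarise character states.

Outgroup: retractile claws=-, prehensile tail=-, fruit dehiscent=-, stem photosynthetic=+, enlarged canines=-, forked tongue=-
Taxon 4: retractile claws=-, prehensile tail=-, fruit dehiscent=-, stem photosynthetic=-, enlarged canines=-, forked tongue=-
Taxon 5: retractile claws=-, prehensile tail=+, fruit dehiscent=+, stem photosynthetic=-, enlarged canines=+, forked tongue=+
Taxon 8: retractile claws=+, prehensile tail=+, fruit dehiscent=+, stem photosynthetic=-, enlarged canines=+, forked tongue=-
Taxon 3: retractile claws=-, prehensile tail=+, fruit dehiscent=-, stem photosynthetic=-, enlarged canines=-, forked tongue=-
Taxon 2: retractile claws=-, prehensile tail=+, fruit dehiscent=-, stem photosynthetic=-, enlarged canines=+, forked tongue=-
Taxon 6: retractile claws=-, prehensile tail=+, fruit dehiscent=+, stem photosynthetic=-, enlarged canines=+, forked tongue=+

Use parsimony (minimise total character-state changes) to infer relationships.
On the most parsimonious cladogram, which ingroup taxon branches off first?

Character polarity is set by the outgroup: the derived state is whichever differs from the outgroup's state, so for stem photosynthetic the derived state is '-', and for the remaining characters it is '+'.
retractile claws: derived state '+' in Taxon 8 only — an autapomorphy, so it tells us nothing about relationships among taxa.
prehensile tail: derived state '+' in Taxon 2, Taxon 3, Taxon 5, Taxon 6, and Taxon 8 only — synapomorphy for {Taxon 2, Taxon 3, Taxon 5, Taxon 6, Taxon 8}.
Only Taxon 5, Taxon 6, and Taxon 8 show the derived state '+' for fruit dehiscent, supporting them as a clade.
All ingroup taxa share the derived state '-' for stem photosynthetic; it defines the ingroup but does not resolve relationships within it.
Only Taxon 2, Taxon 5, Taxon 6, and Taxon 8 show the derived state '+' for enlarged canines, supporting them as a clade.
forked tongue: derived state '+' in Taxon 5 and Taxon 6 only — synapomorphy for {Taxon 5, Taxon 6}.
Most parsimonious ingroup topology: (Taxon 4,((((Taxon 5,Taxon 6),Taxon 8),Taxon 2),Taxon 3)).
Taxon 4 is sister to the clade containing all other ingroup taxa, so it is the earliest-diverging (most basal) ingroup lineage.

Taxon 4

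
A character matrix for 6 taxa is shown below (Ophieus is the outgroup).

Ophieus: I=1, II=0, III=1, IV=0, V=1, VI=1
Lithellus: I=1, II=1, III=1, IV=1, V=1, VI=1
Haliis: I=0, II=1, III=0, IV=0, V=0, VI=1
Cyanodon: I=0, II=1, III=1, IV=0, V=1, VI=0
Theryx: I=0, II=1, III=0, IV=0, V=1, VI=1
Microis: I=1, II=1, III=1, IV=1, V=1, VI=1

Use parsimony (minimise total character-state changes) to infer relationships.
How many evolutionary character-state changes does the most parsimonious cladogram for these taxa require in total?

6

Character polarity is set by the outgroup: the derived state is whichever differs from the outgroup's state, so for I, III, V, VI the derived state is '0', and for the remaining characters it is '1'.
I (derived state '0') is shared by Cyanodon, Haliis, and Theryx — a synapomorphy uniting that clade.
II (derived state '1') is shared by all ingroup taxa — unites the whole ingroup.
Only Haliis and Theryx show the derived state '0' for III, supporting them as a clade.
Only Lithellus and Microis show the derived state '1' for IV, supporting them as a clade.
V (derived state '0') is unique to Haliis (autapomorphy; uninformative for grouping).
VI: derived state '0' in Cyanodon only — an autapomorphy, so it tells us nothing about relationships among taxa.
Most parsimonious ingroup topology: ((Lithellus,Microis),((Haliis,Theryx),Cyanodon)).
Changes per character on this tree: I: 1; II: 1; III: 1; IV: 1; V: 1; VI: 1.
Total = 6.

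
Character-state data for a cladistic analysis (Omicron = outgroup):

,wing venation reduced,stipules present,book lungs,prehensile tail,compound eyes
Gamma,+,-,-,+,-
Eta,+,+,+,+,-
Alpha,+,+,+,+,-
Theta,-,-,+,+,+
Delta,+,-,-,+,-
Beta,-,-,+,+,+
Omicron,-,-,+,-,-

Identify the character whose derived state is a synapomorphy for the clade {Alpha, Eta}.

stipules present

Character polarity is set by the outgroup: the derived state is whichever differs from the outgroup's state, so for book lungs the derived state is '-', and for the remaining characters it is '+'.
Only Alpha, Delta, Eta, and Gamma show the derived state '+' for wing venation reduced, supporting them as a clade.
stipules present (derived state '+') is shared by Alpha and Eta — a synapomorphy uniting that clade.
book lungs (derived state '-') is shared by Delta and Gamma — a synapomorphy uniting that clade.
All ingroup taxa share the derived state '+' for prehensile tail; it defines the ingroup but does not resolve relationships within it.
compound eyes (derived state '+') is shared by Beta and Theta — a synapomorphy uniting that clade.
Most parsimonious ingroup topology: ((Theta,Beta),((Delta,Gamma),(Alpha,Eta))).
The clade {Alpha, Eta} is supported by stipules present: its derived state '+' occurs in exactly those taxa and in no other taxon (including the outgroup).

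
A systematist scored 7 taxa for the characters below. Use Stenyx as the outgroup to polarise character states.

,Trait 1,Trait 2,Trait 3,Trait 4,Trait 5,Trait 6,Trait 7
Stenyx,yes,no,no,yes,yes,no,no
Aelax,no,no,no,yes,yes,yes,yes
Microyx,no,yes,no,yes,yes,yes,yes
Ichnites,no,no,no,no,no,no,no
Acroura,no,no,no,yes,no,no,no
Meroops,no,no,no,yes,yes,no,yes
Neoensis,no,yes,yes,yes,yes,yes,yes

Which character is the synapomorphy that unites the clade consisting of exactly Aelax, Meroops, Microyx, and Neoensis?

Character polarity is set by the outgroup: the derived state is whichever differs from the outgroup's state, so for Trait 1, Trait 4, Trait 5 the derived state is 'no', and for the remaining characters it is 'yes'.
Trait 1 (derived state 'no') is shared by all ingroup taxa — unites the whole ingroup.
Trait 2 (derived state 'yes') is shared by Microyx and Neoensis — a synapomorphy uniting that clade.
Trait 3: derived state 'yes' in Neoensis only — an autapomorphy, so it tells us nothing about relationships among taxa.
Trait 4 (derived state 'no') is unique to Ichnites (autapomorphy; uninformative for grouping).
Trait 5 (derived state 'no') is shared by Acroura and Ichnites — a synapomorphy uniting that clade.
Only Aelax, Microyx, and Neoensis show the derived state 'yes' for Trait 6, supporting them as a clade.
Trait 7 (derived state 'yes') is shared by Aelax, Meroops, Microyx, and Neoensis — a synapomorphy uniting that clade.
Most parsimonious ingroup topology: (((Aelax,(Microyx,Neoensis)),Meroops),(Ichnites,Acroura)).
The clade {Aelax, Meroops, Microyx, Neoensis} is supported by Trait 7: its derived state 'yes' occurs in exactly those taxa and in no other taxon (including the outgroup).

Trait 7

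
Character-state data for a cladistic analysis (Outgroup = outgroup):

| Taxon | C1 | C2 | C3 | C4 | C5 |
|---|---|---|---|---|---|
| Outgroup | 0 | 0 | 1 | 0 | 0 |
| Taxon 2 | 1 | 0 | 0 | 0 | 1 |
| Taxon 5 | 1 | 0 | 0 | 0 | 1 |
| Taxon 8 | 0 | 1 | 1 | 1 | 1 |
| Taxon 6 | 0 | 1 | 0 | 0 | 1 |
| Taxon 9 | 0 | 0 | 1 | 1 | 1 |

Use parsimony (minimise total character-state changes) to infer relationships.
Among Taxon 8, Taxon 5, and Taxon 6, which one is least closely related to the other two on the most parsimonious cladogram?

Character polarity is set by the outgroup: the derived state is whichever differs from the outgroup's state, so for C3 the derived state is '0', and for the remaining characters it is '1'.
C1: derived state '1' in Taxon 2 and Taxon 5 only — synapomorphy for {Taxon 2, Taxon 5}.
C2 (state '1') occurs in Taxon 6 and Taxon 8 but conflicts with the nesting implied by the other characters — most parsimoniously interpreted as homoplasy.
Only Taxon 2, Taxon 5, and Taxon 6 show the derived state '0' for C3, supporting them as a clade.
Only Taxon 8 and Taxon 9 show the derived state '1' for C4, supporting them as a clade.
All ingroup taxa share the derived state '1' for C5; it defines the ingroup but does not resolve relationships within it.
Most parsimonious ingroup topology: (((Taxon 2,Taxon 5),Taxon 6),(Taxon 8,Taxon 9)).
Taxon 6 and Taxon 5 share a more recent common ancestor with each other than either does with Taxon 8, so Taxon 8 is the least closely related of the three.

Taxon 8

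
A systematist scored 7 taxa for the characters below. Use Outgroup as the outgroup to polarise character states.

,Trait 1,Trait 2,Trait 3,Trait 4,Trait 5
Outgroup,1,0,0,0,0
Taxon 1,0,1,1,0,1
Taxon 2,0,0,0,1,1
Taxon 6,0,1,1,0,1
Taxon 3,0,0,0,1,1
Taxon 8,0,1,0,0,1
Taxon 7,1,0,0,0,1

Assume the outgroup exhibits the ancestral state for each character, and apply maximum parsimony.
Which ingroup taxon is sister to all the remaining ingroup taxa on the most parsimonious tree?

Character polarity is set by the outgroup: the derived state is whichever differs from the outgroup's state, so for Trait 1 the derived state is '0', and for the remaining characters it is '1'.
Only Taxon 1, Taxon 2, Taxon 3, Taxon 6, and Taxon 8 show the derived state '0' for Trait 1, supporting them as a clade.
Trait 2: derived state '1' in Taxon 1, Taxon 6, and Taxon 8 only — synapomorphy for {Taxon 1, Taxon 6, Taxon 8}.
Trait 3 (derived state '1') is shared by Taxon 1 and Taxon 6 — a synapomorphy uniting that clade.
Trait 4: derived state '1' in Taxon 2 and Taxon 3 only — synapomorphy for {Taxon 2, Taxon 3}.
All ingroup taxa share the derived state '1' for Trait 5; it defines the ingroup but does not resolve relationships within it.
Most parsimonious ingroup topology: ((((Taxon 1,Taxon 6),Taxon 8),(Taxon 2,Taxon 3)),Taxon 7).
Taxon 7 is sister to the clade containing all other ingroup taxa, so it is the earliest-diverging (most basal) ingroup lineage.

Taxon 7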